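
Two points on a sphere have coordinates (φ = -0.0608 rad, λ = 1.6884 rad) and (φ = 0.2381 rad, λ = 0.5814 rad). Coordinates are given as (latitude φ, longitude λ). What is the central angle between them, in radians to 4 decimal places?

With latitudes φ₁ = -3.484°, φ₂ = 13.642° and longitude difference Δλ = -63.426°:
Haversine: a = sin²(Δφ/2) + cos φ₁ cos φ₂ sin²(Δλ/2) = 0.0222 + (0.9982)(0.9718)(0.2763) = 0.29020.
Central angle c = 2·arcsin(√a) = 1.13780 rad.
So the angular separation is 1.1378 rad.

1.1378 rad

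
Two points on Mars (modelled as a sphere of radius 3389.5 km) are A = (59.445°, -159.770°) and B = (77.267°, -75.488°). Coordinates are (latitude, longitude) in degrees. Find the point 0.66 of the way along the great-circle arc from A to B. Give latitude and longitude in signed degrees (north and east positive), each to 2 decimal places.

The central angle between A and B is δ = 0.5527 rad.
With f = 0.66, the slerp weights are sin((1−f)δ)/sin δ = 0.3558 and sin(fδ)/sin δ = 0.6795.
Weighted sum of the unit vectors: (0.3558)·(-0.4770,-0.1758,0.8611) + (0.6795)·(0.0552,-0.2134,0.9754) = (-0.1322, -0.2075, 0.9692).
Converting back: φ = atan2(z, √(x²+y²)) = 75.75°, λ = atan2(y, x) = -122.50°.

75.75°, -122.50°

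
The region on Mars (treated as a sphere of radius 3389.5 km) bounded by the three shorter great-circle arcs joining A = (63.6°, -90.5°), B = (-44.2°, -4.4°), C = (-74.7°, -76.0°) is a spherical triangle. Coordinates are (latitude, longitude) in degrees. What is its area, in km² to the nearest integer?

Side lengths (central angles): a = 0.7493, b = 2.4194, c = 2.2178 rad; semiperimeter s = 2.6932.
By l'Huilier's theorem, tan(E/4) = √[tan(s/2) tan((s−a)/2) tan((s−b)/2) tan((s−c)/2)], giving spherical excess E = 1.7352 rad.
Area = E·R² = 1.7352 × (3389.5)² ≈ 19934748 km².

19934748 km²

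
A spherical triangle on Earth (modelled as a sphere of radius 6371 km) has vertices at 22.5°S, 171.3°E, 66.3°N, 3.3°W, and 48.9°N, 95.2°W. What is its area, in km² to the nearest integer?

Side lengths (central angles): a = 0.8213, b = 1.9023, c = 2.3748 rad; semiperimeter s = 2.5492.
By l'Huilier's theorem, tan(E/4) = √[tan(s/2) tan((s−a)/2) tan((s−b)/2) tan((s−c)/2)], giving spherical excess E = 1.2942 rad.
Area = E·R² = 1.2942 × (6371)² ≈ 52531428 km².

52531428 km²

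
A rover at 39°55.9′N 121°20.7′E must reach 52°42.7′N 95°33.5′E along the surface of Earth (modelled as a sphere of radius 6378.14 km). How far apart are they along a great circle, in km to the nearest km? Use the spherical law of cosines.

2418 km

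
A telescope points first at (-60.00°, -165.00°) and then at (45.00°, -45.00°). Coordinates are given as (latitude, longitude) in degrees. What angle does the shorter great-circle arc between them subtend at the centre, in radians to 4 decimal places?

Let φ₁ = -1.0472 rad, φ₂ = 0.7854 rad, and Δλ = 2.0944 rad.
Haversine: a = sin²(Δφ/2) + cos φ₁ cos φ₂ sin²(Δλ/2) = 0.6294 + (0.5000)(0.7071)(0.7500) = 0.89457.
Central angle c = 2·arcsin(√a) = 2.48022 rad.
So the angular separation is 2.4802 rad.

2.4802 rad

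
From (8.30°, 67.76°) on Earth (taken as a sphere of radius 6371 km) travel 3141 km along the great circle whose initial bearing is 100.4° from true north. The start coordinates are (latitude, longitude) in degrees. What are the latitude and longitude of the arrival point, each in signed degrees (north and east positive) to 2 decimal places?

2.44°, 95.53°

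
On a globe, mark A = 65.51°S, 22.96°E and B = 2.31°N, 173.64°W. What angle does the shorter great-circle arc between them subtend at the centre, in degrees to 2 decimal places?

With latitudes φ₁ = -65.510°, φ₂ = 2.310° and longitude difference Δλ = 163.400°:
Haversine: a = sin²(Δφ/2) + cos φ₁ cos φ₂ sin²(Δλ/2) = 0.3112 + (0.4145)(0.9992)(0.9792) = 0.71681.
Central angle c = 2·arcsin(√a) = 2.01930 rad.
So the angular separation is 115.70°.

115.70°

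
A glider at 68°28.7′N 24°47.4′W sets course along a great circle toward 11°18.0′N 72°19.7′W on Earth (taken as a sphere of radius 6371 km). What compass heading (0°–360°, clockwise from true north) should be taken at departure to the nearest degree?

233°

With φ₁ = 1.1952, φ₂ = 0.1972, Δλ = -0.8297 rad, the forward-azimuth formula gives
θ = atan2( sin Δλ cos φ₂ , cos φ₁ sin φ₂ − sin φ₁ cos φ₂ cos Δλ ) = atan2(-0.7234, -0.5440) = -126.94°.
Adding 360° brings this into [0°, 360°): 233°.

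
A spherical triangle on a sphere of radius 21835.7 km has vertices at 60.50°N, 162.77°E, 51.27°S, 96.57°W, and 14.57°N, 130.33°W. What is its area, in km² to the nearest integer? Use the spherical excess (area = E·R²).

Side lengths (central angles): a = 1.2586, b = 1.1528, c = 2.3979 rad; semiperimeter s = 2.4046.
By l'Huilier's theorem, tan(E/4) = √[tan(s/2) tan((s−a)/2) tan((s−b)/2) tan((s−c)/2)], giving spherical excess E = 0.2550 rad.
Area = E·R² = 0.2550 × (21835.7)² ≈ 121583225 km².

121583225 km²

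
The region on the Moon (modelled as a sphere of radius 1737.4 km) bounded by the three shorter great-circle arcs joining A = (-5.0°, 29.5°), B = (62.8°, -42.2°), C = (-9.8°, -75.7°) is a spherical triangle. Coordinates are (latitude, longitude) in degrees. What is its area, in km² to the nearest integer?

Side lengths (central angles): a = 1.3447, b = 1.8158, c = 1.5053 rad; semiperimeter s = 2.3329.
By l'Huilier's theorem, tan(E/4) = √[tan(s/2) tan((s−a)/2) tan((s−b)/2) tan((s−c)/2)], giving spherical excess E = 1.4608 rad.
Area = E·R² = 1.4608 × (1737.4)² ≈ 4409380 km².

4409380 km²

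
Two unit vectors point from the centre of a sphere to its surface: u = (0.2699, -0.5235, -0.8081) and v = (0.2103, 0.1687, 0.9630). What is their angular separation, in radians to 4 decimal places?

u·v = -0.8098; |u| = 1.0000, |v| = 1.0000.
cos θ = (u·v)/(|u||v|) = -0.8098, so θ = 2.5145 rad.

2.5145 rad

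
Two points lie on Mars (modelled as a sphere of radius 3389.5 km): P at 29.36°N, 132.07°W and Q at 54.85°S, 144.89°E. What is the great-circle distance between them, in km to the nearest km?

In radians: φ₁ = 0.5124, φ₂ = -0.9573, Δλ = -83.040° = -1.4493 rad.
cos c = sin φ₁ sin φ₂ + cos φ₁ cos φ₂ cos Δλ = (0.4903)(-0.8176) + (0.8716)(0.5757)(0.1212) = -0.34009,
so c = arccos(-0.34009) = 1.91780 rad.
Distance = R·c = 3389.5 × 1.9178 ≈ 6500 km.

6500 km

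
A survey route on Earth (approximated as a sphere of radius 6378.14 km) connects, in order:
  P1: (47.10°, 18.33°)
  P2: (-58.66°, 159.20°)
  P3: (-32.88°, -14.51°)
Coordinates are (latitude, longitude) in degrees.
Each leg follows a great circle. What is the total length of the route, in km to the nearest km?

26996 km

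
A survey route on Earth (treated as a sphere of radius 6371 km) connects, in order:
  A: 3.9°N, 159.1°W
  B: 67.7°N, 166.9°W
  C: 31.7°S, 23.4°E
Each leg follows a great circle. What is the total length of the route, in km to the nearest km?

23075 km

Leg A→B: central angle 1.1174 rad, distance 7119.1 km.
Leg B→C: central angle 2.5045 rad, distance 15956.0 km.
Total: 7119.1 + 15956.0 ≈ 23075 km.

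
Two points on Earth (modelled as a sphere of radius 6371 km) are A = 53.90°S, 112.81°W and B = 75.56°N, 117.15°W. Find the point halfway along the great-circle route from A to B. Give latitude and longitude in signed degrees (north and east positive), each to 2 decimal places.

10.84°, -114.10°

The central angle between A and B is δ = 2.2600 rad.
With f = 0.5, the slerp weights are sin((1−f)δ)/sin δ = 1.1720 and sin(fδ)/sin δ = 1.1720.
Weighted sum of the unit vectors: (1.1720)·(-0.2284,-0.5431,-0.8080) + (1.1720)·(-0.1138,-0.2219,0.9684) = (-0.4011, -0.8966, 0.1880).
Converting back: φ = atan2(z, √(x²+y²)) = 10.84°, λ = atan2(y, x) = -114.10°.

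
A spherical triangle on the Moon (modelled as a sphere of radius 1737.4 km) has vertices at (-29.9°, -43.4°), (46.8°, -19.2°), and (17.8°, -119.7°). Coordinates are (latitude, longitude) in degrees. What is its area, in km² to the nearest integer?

Side lengths (central angles): a = 1.4665, b = 1.5277, c = 1.3919 rad; semiperimeter s = 2.1931.
By l'Huilier's theorem, tan(E/4) = √[tan(s/2) tan((s−a)/2) tan((s−b)/2) tan((s−c)/2)], giving spherical excess E = 1.2720 rad.
Area = E·R² = 1.2720 × (1737.4)² ≈ 3839731 km².

3839731 km²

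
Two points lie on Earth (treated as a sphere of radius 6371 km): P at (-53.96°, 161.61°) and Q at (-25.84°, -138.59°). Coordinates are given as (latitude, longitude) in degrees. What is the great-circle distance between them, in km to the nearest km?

5757 km

Let φ₁ = -0.9418 rad, φ₂ = -0.4510 rad, and Δλ = 1.0437 rad.
cos c = sin φ₁ sin φ₂ + cos φ₁ cos φ₂ cos Δλ = (-0.8086)(-0.4359) + (0.5883)(0.9000)(0.5030) = 0.61880,
so c = arccos(0.61880) = 0.90358 rad.
Distance = R·c = 6371 × 0.9036 ≈ 5757 km.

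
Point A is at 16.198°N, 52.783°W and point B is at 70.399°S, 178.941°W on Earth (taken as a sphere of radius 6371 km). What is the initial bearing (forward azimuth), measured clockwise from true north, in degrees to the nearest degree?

198°

With φ₁ = 0.2827, φ₂ = -1.2287, Δλ = -2.2019 rad, the forward-azimuth formula gives
θ = atan2( sin Δλ cos φ₂ , cos φ₁ sin φ₂ − sin φ₁ cos φ₂ cos Δλ ) = atan2(-0.2709, -0.8494) = -162.31°.
Adding 360° brings this into [0°, 360°): 198°.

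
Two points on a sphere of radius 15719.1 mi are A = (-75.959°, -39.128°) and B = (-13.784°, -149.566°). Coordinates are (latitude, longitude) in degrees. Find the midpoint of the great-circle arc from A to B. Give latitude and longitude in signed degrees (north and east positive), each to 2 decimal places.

The central angle between A and B is δ = 1.4214 rad.
With f = 0.5, the slerp weights are sin((1−f)δ)/sin δ = 0.6597 and sin(fδ)/sin δ = 0.6597.
Weighted sum of the unit vectors: (0.6597)·(0.1882,-0.1531,-0.9701) + (0.6597)·(-0.8374,-0.4920,-0.2383) = (-0.4283, -0.4256, -0.7972).
Converting back: φ = atan2(z, √(x²+y²)) = -52.86°, λ = atan2(y, x) = -135.18°.

-52.86°, -135.18°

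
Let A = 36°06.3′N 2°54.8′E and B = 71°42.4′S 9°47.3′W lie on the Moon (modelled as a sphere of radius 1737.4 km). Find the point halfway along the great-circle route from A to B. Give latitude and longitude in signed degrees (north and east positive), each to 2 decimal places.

-17.88°, -0.63°

Central angle δ = 1.8882 rad. Interpolating on the sphere with fraction f = 0.5:
P = [sin((1−f)δ)·A + sin(fδ)·B] / sin δ = 0.8526·A + 0.8526·B in Cartesian coordinates,
giving P = (0.9516, -0.0105, -0.3071), i.e. latitude -17.88°, longitude -0.63°.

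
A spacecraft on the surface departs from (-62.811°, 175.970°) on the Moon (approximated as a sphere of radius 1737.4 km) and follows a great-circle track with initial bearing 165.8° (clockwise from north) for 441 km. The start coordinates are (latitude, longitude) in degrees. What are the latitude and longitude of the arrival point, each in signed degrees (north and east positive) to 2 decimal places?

-76.47°, -168.77°

Angular distance δ = d/R = 441/1737.4 = 0.25383 rad; initial bearing θ = 2.8938 rad.
sin φ₂ = sin φ₁ cos δ + cos φ₁ sin δ cos θ = (-0.8895)(0.9680) + (0.4569)(0.2511)(-0.9694) = -0.9722, so φ₂ = -76.47°.
Δλ = atan2(sin θ sin δ cos φ₁, cos δ − sin φ₁ sin φ₂) = atan2(0.0281, 0.1032) = 15.263°.
λ₂ = 175.970° + 15.263° = 191.23° → -168.77° after wrapping to (−180°, 180°].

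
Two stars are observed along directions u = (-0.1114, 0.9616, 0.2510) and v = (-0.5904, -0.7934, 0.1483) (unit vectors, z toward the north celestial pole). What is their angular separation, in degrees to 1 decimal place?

131.3°

u·v = -0.6599; |u| = 1.0000, |v| = 1.0000.
cos θ = (u·v)/(|u||v|) = -0.6599, so θ = 131.3°.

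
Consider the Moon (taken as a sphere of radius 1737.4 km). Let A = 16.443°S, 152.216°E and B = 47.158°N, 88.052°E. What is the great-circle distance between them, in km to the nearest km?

In radians: φ₁ = -0.2870, φ₂ = 0.8231, Δλ = -64.164° = -1.1199 rad.
cos c = sin φ₁ sin φ₂ + cos φ₁ cos φ₂ cos Δλ = (-0.2831)(0.7332) + (0.9591)(0.6800)(0.4358) = 0.07666,
so c = arccos(0.07666) = 1.49406 rad.
Distance = R·c = 1737.4 × 1.4941 ≈ 2596 km.

2596 km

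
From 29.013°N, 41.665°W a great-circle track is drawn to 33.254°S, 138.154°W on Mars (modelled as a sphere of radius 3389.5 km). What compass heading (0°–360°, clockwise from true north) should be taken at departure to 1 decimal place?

Δλ = -96.489° = -1.6841 rad.
y = sin Δλ · cos φ₂ = (-0.9936)(0.8362) = -0.8309
x = cos φ₁ sin φ₂ − sin φ₁ cos φ₂ cos Δλ = (0.8745)(-0.5484) − (0.4850)(0.8362)(-0.1130) = -0.4337
θ = atan2(y, x) = -117.56°; adding 360° gives 242.4°.

242.4°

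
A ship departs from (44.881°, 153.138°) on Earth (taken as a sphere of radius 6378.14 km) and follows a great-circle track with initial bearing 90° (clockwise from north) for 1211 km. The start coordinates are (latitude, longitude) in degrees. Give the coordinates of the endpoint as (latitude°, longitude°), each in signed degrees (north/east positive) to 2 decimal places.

43.86°, 168.31°

Angular distance δ = d/R = 1211/6378.14 = 0.18987 rad; initial bearing θ = 1.5708 rad.
sin φ₂ = sin φ₁ cos δ + cos φ₁ sin δ cos θ = (0.7056)(0.9820) + (0.7086)(0.1887)(0.0000) = 0.6930, so φ₂ = 43.86°.
Δλ = atan2(sin θ sin δ cos φ₁, cos δ − sin φ₁ sin φ₂) = atan2(0.1337, 0.4931) = 15.175°.
λ₂ = 153.138° + 15.175° = 168.31°.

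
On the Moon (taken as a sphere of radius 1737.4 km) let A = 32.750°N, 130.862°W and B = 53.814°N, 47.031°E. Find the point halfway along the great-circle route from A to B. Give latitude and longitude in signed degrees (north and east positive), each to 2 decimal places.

79.41°, -125.92°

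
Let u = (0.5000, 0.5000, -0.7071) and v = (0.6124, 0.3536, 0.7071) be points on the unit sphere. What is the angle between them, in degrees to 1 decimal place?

91.0°

u·v = -0.0170; |u| = 1.0000, |v| = 1.0000.
cos θ = (u·v)/(|u||v|) = -0.0170, so θ = 91.0°.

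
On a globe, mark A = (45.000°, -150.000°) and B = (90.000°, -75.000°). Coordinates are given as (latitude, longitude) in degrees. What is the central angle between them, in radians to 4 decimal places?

0.7854 rad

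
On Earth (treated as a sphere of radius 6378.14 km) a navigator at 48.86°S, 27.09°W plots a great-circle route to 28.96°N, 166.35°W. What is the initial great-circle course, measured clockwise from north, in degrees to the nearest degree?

Δλ = -139.260° = -2.4305 rad.
y = sin Δλ · cos φ₂ = (-0.6526)(0.8750) = -0.5710
x = cos φ₁ sin φ₂ − sin φ₁ cos φ₂ cos Δλ = (0.6579)(0.4842) − (-0.7531)(0.8750)(-0.7577) = -0.1807
θ = atan2(y, x) = -107.56°; adding 360° gives 252°.

252°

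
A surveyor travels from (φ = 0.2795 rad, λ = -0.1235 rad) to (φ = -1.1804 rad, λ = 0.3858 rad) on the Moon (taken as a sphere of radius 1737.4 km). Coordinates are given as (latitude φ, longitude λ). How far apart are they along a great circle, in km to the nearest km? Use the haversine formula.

Let φ₁ = 0.2795 rad, φ₂ = -1.1804 rad, and Δλ = 0.5093 rad.
Haversine: a = sin²(Δφ/2) + cos φ₁ cos φ₂ sin²(Δλ/2) = 0.4447 + (0.9612)(0.3806)(0.0635) = 0.46788.
Central angle c = 2·arcsin(√a) = 1.50651 rad.
Distance = R·c = 1737.4 × 1.5065 ≈ 2617 km.

2617 km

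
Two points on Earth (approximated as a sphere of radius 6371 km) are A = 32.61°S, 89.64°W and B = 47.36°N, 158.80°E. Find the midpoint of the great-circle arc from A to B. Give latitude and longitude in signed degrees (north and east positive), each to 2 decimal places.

Central angle δ = 2.2220 rad. Interpolating on the sphere with fraction f = 0.5:
P = [sin((1−f)δ)·A + sin(fδ)·B] / sin δ = 1.1267·A + 1.1267·B in Cartesian coordinates,
giving P = (-0.7056, -0.6731, 0.2216), i.e. latitude 12.80°, longitude -136.35°.

12.80°, -136.35°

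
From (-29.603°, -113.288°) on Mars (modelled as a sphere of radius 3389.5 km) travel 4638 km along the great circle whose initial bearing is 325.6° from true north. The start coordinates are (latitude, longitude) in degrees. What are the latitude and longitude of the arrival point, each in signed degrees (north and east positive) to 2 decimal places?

37.12°, -157.24°

Angular distance δ = d/R = 4638/3389.5 = 1.36834 rad; initial bearing θ = 5.6828 rad.
sin φ₂ = sin φ₁ cos δ + cos φ₁ sin δ cos θ = (-0.4940)(0.2011) + (0.8695)(0.9796)(0.8251) = 0.6034, so φ₂ = 37.12°.
Δλ = atan2(sin θ sin δ cos φ₁, cos δ − sin φ₁ sin φ₂) = atan2(-0.4812, 0.4992) = -43.950°.
λ₂ = -113.288° − 43.950° = -157.24°.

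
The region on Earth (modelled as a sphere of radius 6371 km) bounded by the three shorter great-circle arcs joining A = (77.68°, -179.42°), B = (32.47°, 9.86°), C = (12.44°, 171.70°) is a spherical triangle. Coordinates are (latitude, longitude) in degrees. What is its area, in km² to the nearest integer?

Side lengths (central angles): a = 2.3012, b = 1.1414, c = 1.2166 rad; semiperimeter s = 2.3296.
By l'Huilier's theorem, tan(E/4) = √[tan(s/2) tan((s−a)/2) tan((s−b)/2) tan((s−c)/2)], giving spherical excess E = 0.4691 rad.
Area = E·R² = 0.4691 × (6371)² ≈ 19040245 km².

19040245 km²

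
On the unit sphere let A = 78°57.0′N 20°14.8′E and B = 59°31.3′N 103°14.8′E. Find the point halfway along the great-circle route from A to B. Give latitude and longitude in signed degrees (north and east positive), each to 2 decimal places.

The central angle between A and B is δ = 0.5400 rad.
With f = 0.5, the slerp weights are sin((1−f)δ)/sin δ = 0.5188 and sin(fδ)/sin δ = 0.5188.
Weighted sum of the unit vectors: (0.5188)·(0.1798,0.0663,0.9815) + (0.5188)·(-0.1162,0.4937,0.8618) = (0.0330, 0.2906, 0.9563).
Converting back: φ = atan2(z, √(x²+y²)) = 73.00°, λ = atan2(y, x) = 83.52°.

73.00°, 83.52°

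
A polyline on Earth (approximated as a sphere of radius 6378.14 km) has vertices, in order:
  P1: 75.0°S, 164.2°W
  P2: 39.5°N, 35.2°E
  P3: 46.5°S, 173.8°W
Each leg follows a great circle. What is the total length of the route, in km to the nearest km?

Leg P1→P2: central angle 2.5027 rad, distance 15962.8 km.
Leg P2→P3: central angle 2.7543 rad, distance 17567.6 km.
Total: 15962.8 + 17567.6 ≈ 33530 km.

33530 km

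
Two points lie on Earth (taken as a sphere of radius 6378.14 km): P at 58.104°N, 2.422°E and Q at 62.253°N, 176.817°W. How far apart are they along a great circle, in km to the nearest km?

With latitudes φ₁ = 58.104°, φ₂ = 62.253° and longitude difference Δλ = -179.239°:
cos c = sin φ₁ sin φ₂ + cos φ₁ cos φ₂ cos Δλ = (0.8490)(0.8850) + (0.5284)(0.4656)(-0.9999) = 0.50541,
so c = arccos(0.50541) = 1.04094 rad.
Distance = R·c = 6378.14 × 1.0409 ≈ 6639 km.

6639 km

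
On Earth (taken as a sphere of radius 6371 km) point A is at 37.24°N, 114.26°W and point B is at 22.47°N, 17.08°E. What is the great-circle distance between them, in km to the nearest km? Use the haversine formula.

11648 km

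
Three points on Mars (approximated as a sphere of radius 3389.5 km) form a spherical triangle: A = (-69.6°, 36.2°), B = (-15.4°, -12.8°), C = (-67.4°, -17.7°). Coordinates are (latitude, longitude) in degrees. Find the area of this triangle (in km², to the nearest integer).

1780258 km²

Side lengths (central angles): a = 0.9093, b = 0.3355, c = 1.0822 rad; semiperimeter s = 1.1635.
By l'Huilier's theorem, tan(E/4) = √[tan(s/2) tan((s−a)/2) tan((s−b)/2) tan((s−c)/2)], giving spherical excess E = 0.1550 rad.
Area = E·R² = 0.1550 × (3389.5)² ≈ 1780258 km².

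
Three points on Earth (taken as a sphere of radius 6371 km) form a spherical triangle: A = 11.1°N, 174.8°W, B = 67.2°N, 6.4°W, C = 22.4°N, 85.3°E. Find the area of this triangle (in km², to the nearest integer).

57999877 km²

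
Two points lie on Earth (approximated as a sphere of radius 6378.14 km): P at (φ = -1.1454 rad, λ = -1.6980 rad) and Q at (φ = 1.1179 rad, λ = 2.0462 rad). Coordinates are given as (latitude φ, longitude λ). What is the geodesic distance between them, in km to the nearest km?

18415 km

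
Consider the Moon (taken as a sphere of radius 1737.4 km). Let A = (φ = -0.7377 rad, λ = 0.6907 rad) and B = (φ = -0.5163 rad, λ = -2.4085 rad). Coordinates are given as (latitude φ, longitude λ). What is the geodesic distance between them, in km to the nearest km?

Let φ₁ = -0.7377 rad, φ₂ = -0.5163 rad, and Δλ = -3.0992 rad.
cos c = sin φ₁ sin φ₂ + cos φ₁ cos φ₂ cos Δλ = (-0.6726)(-0.4937) + (0.7400)(0.8697)(-0.9991) = -0.31095,
so c = arccos(-0.31095) = 1.88698 rad.
Distance = R·c = 1737.4 × 1.8870 ≈ 3278 km.

3278 km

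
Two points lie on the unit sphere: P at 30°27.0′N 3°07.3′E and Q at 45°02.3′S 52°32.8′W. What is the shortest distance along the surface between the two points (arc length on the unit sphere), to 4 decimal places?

Let φ₁ = 0.5315 rad, φ₂ = -0.7861 rad, and Δλ = -0.9716 rad.
cos c = sin φ₁ sin φ₂ + cos φ₁ cos φ₂ cos Δλ = (0.5068)(-0.7076) + (0.8621)(0.7066)(0.5640) = -0.01503,
so c = arccos(-0.01503) = 1.58583 rad.
On the unit sphere the arc length equals the central angle: 1.5858.

1.5858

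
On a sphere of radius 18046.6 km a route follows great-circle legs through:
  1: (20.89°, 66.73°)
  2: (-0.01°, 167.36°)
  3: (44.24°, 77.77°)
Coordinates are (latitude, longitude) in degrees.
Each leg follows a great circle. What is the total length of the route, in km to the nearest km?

59732 km

Leg 1→2: central angle 1.7441 rad, distance 31474.4 km.
Leg 2→3: central angle 1.5658 rad, distance 28257.2 km.
Total: 31474.4 + 28257.2 ≈ 59732 km.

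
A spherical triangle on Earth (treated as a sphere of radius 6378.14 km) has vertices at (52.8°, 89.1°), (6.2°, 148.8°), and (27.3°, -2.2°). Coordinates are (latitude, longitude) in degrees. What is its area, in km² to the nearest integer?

3599116 km²

Side lengths (central angles): a = 2.3791, b = 1.2099, c = 1.1709 rad; semiperimeter s = 2.3800.
By l'Huilier's theorem, tan(E/4) = √[tan(s/2) tan((s−a)/2) tan((s−b)/2) tan((s−c)/2)], giving spherical excess E = 0.0885 rad.
Area = E·R² = 0.0885 × (6378.14)² ≈ 3599116 km².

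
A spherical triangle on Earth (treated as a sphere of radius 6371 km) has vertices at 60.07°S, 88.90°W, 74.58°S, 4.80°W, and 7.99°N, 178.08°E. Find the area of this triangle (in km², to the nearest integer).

26713418 km²

Side lengths (central angles): a = 1.9790, b = 1.7178, c = 0.5566 rad; semiperimeter s = 2.1267.
By l'Huilier's theorem, tan(E/4) = √[tan(s/2) tan((s−a)/2) tan((s−b)/2) tan((s−c)/2)], giving spherical excess E = 0.6581 rad.
Area = E·R² = 0.6581 × (6371)² ≈ 26713418 km².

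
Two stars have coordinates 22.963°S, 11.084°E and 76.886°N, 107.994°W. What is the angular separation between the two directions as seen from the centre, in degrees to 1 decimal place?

118.8°

Let φ₁ = -0.4008 rad, φ₂ = 1.3419 rad, and Δλ = -2.0783 rad.
Haversine: a = sin²(Δφ/2) + cos φ₁ cos φ₂ sin²(Δλ/2) = 0.5855 + (0.9208)(0.2269)(0.7430) = 0.74075.
Central angle c = 2·arcsin(√a) = 2.07315 rad.
So the angular separation is 118.8°.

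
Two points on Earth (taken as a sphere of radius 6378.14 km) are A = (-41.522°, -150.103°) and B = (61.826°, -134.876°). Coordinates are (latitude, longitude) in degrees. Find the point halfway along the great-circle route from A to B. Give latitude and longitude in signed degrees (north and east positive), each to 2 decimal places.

The central angle between A and B is δ = 1.8165 rad.
With f = 0.5, the slerp weights are sin((1−f)δ)/sin δ = 0.8129 and sin(fδ)/sin δ = 0.8129.
Weighted sum of the unit vectors: (0.8129)·(-0.6491,-0.3732,-0.6629) + (0.8129)·(-0.3331,-0.3346,0.8815) = (-0.7984, -0.5753, 0.1777).
Converting back: φ = atan2(z, √(x²+y²)) = 10.24°, λ = atan2(y, x) = -144.22°.

10.24°, -144.22°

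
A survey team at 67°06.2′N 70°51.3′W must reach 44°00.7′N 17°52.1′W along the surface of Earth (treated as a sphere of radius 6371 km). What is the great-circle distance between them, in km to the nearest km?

4008 km

With latitudes φ₁ = 67.103°, φ₂ = 44.012° and longitude difference Δλ = 52.987°:
cos c = sin φ₁ sin φ₂ + cos φ₁ cos φ₂ cos Δλ = (0.9212)(0.6948) + (0.3891)(0.7192)(0.6020) = 0.80851,
so c = arccos(0.80851) = 0.62918 rad.
Distance = R·c = 6371 × 0.6292 ≈ 4008 km.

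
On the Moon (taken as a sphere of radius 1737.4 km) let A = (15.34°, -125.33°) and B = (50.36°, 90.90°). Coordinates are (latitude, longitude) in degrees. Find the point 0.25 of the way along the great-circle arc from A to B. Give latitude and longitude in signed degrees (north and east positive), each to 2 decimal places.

39.43°, -138.62°

Central angle δ = 1.8677 rad. Interpolating on the sphere with fraction f = 0.25:
P = [sin((1−f)δ)·A + sin(fδ)·B] / sin δ = 1.0307·A + 0.4707·B in Cartesian coordinates,
giving P = (-0.5795, -0.5106, 0.6352), i.e. latitude 39.43°, longitude -138.62°.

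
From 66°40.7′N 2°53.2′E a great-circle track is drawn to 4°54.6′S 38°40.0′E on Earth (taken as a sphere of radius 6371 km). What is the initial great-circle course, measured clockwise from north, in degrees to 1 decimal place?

143.1°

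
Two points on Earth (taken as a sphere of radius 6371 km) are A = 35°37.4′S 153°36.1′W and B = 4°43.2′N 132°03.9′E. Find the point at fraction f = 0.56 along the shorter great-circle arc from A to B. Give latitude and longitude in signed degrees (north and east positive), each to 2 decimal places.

-16.40°, 160.63°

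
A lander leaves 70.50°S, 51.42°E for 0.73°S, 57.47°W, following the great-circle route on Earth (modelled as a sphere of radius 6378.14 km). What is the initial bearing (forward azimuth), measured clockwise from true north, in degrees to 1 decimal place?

251.9°

Δλ = -108.890° = -1.9005 rad.
y = sin Δλ · cos φ₂ = (-0.9461)(0.9999) = -0.9461
x = cos φ₁ sin φ₂ − sin φ₁ cos φ₂ cos Δλ = (0.3338)(-0.0127) − (-0.9426)(0.9999)(-0.3238) = -0.3094
θ = atan2(y, x) = -108.11°; adding 360° gives 251.9°.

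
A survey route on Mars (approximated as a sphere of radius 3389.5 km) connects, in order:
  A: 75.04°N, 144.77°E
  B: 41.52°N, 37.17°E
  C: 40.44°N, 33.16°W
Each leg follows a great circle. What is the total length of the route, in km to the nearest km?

Leg A→B: central angle 0.9496 rad, distance 3218.8 km.
Leg B→C: central angle 0.8998 rad, distance 3049.8 km.
Total: 3218.8 + 3049.8 ≈ 6269 km.

6269 km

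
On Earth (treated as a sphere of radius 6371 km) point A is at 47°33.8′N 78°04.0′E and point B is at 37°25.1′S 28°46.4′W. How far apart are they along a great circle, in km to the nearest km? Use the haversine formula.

Let φ₁ = 0.8301 rad, φ₂ = -0.6531 rad, and Δλ = -1.8647 rad.
Haversine: a = sin²(Δφ/2) + cos φ₁ cos φ₂ sin²(Δλ/2) = 0.4563 + (0.6748)(0.7942)(0.6449) = 0.80185.
Central angle c = 2·arcsin(√a) = 2.21893 rad.
Distance = R·c = 6371 × 2.2189 ≈ 14137 km.

14137 km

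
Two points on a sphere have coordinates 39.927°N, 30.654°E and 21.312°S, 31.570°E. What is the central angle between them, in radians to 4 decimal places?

Let φ₁ = 0.6969 rad, φ₂ = -0.3720 rad, and Δλ = 0.0160 rad.
cos c = sin φ₁ sin φ₂ + cos φ₁ cos φ₂ cos Δλ = (0.6418)(-0.3634) + (0.7669)(0.9316)(0.9999) = 0.48107,
so c = arccos(0.48107) = 1.06893 rad.
So the angular separation is 1.0689 rad.

1.0689 rad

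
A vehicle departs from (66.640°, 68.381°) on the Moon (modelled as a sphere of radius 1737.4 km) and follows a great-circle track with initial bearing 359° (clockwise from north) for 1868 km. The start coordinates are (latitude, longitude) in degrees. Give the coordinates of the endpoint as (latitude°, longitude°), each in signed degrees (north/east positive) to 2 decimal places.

51.75°, -110.20°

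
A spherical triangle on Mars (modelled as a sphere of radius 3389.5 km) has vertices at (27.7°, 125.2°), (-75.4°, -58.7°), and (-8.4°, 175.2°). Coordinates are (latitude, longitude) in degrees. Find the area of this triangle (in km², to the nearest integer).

13679905 km²

Side lengths (central angles): a = 1.5764, b = 1.0528, c = 2.3084 rad; semiperimeter s = 2.4688.
By l'Huilier's theorem, tan(E/4) = √[tan(s/2) tan((s−a)/2) tan((s−b)/2) tan((s−c)/2)], giving spherical excess E = 1.1907 rad.
Area = E·R² = 1.1907 × (3389.5)² ≈ 13679905 km².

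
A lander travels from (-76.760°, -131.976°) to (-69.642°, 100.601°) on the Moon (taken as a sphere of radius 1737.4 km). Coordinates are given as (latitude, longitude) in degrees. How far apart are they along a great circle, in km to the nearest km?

Let φ₁ = -1.3397 rad, φ₂ = -1.2155 rad, and Δλ = -2.2240 rad.
cos c = sin φ₁ sin φ₂ + cos φ₁ cos φ₂ cos Δλ = (-0.9734)(-0.9375) + (0.2290)(0.3479)(-0.6077) = 0.86420,
so c = arccos(0.86420) = 0.52724 rad.
Distance = R·c = 1737.4 × 0.5272 ≈ 916 km.

916 km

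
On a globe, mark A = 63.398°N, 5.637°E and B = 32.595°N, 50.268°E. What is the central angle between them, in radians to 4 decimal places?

0.7225 rad

With latitudes φ₁ = 63.398°, φ₂ = 32.595° and longitude difference Δλ = 44.631°:
cos c = sin φ₁ sin φ₂ + cos φ₁ cos φ₂ cos Δλ = (0.8941)(0.5387) + (0.4478)(0.8425)(0.7116) = 0.75015,
so c = arccos(0.75015) = 0.72251 rad.
So the angular separation is 0.7225 rad.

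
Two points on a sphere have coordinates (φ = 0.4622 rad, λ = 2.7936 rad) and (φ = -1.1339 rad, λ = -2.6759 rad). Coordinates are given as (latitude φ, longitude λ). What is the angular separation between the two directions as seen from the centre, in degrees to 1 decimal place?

In radians: φ₁ = 0.4622, φ₂ = -1.1339, Δλ = 46.621° = 0.8137 rad.
cos c = sin φ₁ sin φ₂ + cos φ₁ cos φ₂ cos Δλ = (0.4459)(-0.9061) + (0.8951)(0.4231)(0.6868) = -0.14391,
so c = arccos(-0.14391) = 1.71521 rad.
So the angular separation is 98.3°.

98.3°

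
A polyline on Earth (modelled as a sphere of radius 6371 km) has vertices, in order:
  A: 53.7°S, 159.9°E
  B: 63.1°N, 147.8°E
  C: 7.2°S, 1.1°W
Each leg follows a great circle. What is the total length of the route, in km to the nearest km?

Leg A→B: central angle 2.0452 rad, distance 13030.1 km.
Leg B→C: central angle 2.0899 rad, distance 13314.9 km.
Total: 13030.1 + 13314.9 ≈ 26345 km.

26345 km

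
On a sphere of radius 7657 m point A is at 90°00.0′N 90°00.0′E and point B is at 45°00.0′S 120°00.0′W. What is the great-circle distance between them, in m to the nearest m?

In radians: φ₁ = 1.5708, φ₂ = -0.7854, Δλ = 150.000° = 2.6180 rad.
cos c = sin φ₁ sin φ₂ + cos φ₁ cos φ₂ cos Δλ = (1.0000)(-0.7071) + (0.0000)(0.7071)(-0.8660) = -0.70711,
so c = arccos(-0.70711) = 2.35619 rad.
Distance = R·c = 7657 × 2.3562 ≈ 18041 m.

18041 m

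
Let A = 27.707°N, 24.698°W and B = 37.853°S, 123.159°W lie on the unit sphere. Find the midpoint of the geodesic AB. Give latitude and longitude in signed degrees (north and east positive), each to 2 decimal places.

Central angle δ = 1.9694 rad. Interpolating on the sphere with fraction f = 0.5:
P = [sin((1−f)δ)·A + sin(fδ)·B] / sin δ = 0.9040·A + 0.9040·B in Cartesian coordinates,
giving P = (0.3367, -0.9320, -0.1344), i.e. latitude -7.72°, longitude -70.14°.

-7.72°, -70.14°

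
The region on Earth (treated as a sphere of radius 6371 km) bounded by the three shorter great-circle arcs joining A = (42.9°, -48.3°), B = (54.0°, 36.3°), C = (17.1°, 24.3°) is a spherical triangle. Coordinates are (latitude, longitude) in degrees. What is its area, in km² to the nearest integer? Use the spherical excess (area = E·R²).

14234967 km²

Side lengths (central angles): a = 0.6642, b = 1.1489, c = 0.9382 rad; semiperimeter s = 1.3756.
By l'Huilier's theorem, tan(E/4) = √[tan(s/2) tan((s−a)/2) tan((s−b)/2) tan((s−c)/2)], giving spherical excess E = 0.3507 rad.
Area = E·R² = 0.3507 × (6371)² ≈ 14234967 km².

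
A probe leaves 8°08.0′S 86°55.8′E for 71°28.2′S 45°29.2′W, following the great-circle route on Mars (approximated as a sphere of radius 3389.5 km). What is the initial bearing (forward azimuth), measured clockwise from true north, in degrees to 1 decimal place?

Δλ = -132.417° = -2.3111 rad.
y = sin Δλ · cos φ₂ = (-0.7383)(0.3178) = -0.2346
x = cos φ₁ sin φ₂ − sin φ₁ cos φ₂ cos Δλ = (0.9899)(-0.9482) − (-0.1415)(0.3178)(-0.6745) = -0.9689
θ = atan2(y, x) = -166.39°; adding 360° gives 193.6°.

193.6°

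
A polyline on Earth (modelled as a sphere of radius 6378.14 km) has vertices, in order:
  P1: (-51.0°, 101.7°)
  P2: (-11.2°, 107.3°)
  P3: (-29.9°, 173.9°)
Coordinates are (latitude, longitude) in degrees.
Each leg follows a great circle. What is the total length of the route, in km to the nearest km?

11611 km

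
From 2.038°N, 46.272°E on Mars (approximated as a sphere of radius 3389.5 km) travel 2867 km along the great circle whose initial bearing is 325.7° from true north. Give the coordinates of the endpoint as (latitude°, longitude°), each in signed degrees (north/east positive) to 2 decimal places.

39.91°, 12.91°

Angular distance δ = d/R = 2867/3389.5 = 0.84585 rad; initial bearing θ = 5.6845 rad.
sin φ₂ = sin φ₁ cos δ + cos φ₁ sin δ cos θ = (0.0356)(0.6631) + (0.9994)(0.7485)(0.8261) = 0.6416, so φ₂ = 39.91°.
Δλ = atan2(sin θ sin δ cos φ₁, cos δ − sin φ₁ sin φ₂) = atan2(-0.4216, 0.6403) = -33.360°.
λ₂ = 46.272° − 33.360° = 12.91°.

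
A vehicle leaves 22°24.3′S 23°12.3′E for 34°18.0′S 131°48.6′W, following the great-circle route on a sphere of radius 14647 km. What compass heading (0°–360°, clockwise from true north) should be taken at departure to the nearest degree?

Δλ = -155.015° = -2.7055 rad.
y = sin Δλ · cos φ₂ = (-0.4224)(0.8261) = -0.3489
x = cos φ₁ sin φ₂ − sin φ₁ cos φ₂ cos Δλ = (0.9245)(-0.5635) − (-0.3812)(0.8261)(-0.9064) = -0.8064
θ = atan2(y, x) = -156.60°; adding 360° gives 203°.

203°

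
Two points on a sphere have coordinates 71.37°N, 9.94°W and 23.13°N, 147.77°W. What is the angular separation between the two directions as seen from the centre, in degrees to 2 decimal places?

Let φ₁ = 1.2456 rad, φ₂ = 0.4037 rad, and Δλ = -2.4056 rad.
Haversine: a = sin²(Δφ/2) + cos φ₁ cos φ₂ sin²(Δλ/2) = 0.1670 + (0.3195)(0.9196)(0.8706) = 0.42275.
Central angle c = 2·arcsin(√a) = 1.41567 rad.
So the angular separation is 81.11°.

81.11°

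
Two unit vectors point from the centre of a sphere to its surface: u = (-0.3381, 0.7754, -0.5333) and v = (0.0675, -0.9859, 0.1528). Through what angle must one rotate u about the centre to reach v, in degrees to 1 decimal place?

150.3°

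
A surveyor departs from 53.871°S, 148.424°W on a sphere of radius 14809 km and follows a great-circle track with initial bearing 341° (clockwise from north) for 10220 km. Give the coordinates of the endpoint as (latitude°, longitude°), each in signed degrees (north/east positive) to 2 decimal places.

Angular distance δ = d/R = 10220/14809 = 0.69012 rad; initial bearing θ = 5.9516 rad.
sin φ₂ = sin φ₁ cos δ + cos φ₁ sin δ cos θ = (-0.8077)(0.7712) + (0.5896)(0.6366)(0.9455) = -0.2680, so φ₂ = -15.54°.
Δλ = atan2(sin θ sin δ cos φ₁, cos δ − sin φ₁ sin φ₂) = atan2(-0.1222, 0.5547) = -12.423°.
λ₂ = -148.424° − 12.423° = -160.85°.

-15.54°, -160.85°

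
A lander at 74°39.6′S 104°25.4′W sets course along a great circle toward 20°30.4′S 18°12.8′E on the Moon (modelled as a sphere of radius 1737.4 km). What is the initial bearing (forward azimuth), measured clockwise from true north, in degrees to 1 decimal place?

126.3°

With φ₁ = -1.3031, φ₂ = -0.3579, Δλ = 2.1404 rad, the forward-azimuth formula gives
θ = atan2( sin Δλ cos φ₂ , cos φ₁ sin φ₂ − sin φ₁ cos φ₂ cos Δλ ) = atan2(0.7887, -0.5798) = 126.32°.
So the initial bearing is 126.3°.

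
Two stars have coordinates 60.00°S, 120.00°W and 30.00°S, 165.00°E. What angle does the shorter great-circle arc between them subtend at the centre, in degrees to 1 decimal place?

57.0°

With latitudes φ₁ = -60.000°, φ₂ = -30.000° and longitude difference Δλ = -75.000°:
Haversine: a = sin²(Δφ/2) + cos φ₁ cos φ₂ sin²(Δλ/2) = 0.0670 + (0.5000)(0.8660)(0.3706) = 0.22746.
Central angle c = 2·arcsin(√a) = 0.99431 rad.
So the angular separation is 57.0°.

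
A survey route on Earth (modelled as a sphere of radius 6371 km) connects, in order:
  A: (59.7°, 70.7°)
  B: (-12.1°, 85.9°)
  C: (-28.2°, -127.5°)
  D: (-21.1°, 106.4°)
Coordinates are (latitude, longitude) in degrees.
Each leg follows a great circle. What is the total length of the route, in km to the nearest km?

Leg A→B: central angle 1.2713 rad, distance 8099.2 km.
Leg B→C: central angle 2.2400 rad, distance 14271.0 km.
Leg C→D: central angle 1.8905 rad, distance 12044.7 km.
Total: 8099.2 + 14271.0 + 12044.7 ≈ 34415 km.

34415 km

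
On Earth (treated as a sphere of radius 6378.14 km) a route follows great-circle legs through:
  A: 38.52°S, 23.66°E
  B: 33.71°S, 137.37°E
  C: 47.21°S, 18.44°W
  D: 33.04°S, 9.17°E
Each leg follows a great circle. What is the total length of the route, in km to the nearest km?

23000 km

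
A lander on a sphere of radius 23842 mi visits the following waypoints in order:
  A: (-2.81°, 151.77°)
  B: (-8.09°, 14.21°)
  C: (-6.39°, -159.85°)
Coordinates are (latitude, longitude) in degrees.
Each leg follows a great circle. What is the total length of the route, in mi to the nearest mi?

Leg A→B: central angle 2.3787 rad, distance 56713.7 mi.
Leg B→C: central angle 2.8685 rad, distance 68391.7 mi.
Total: 56713.7 + 68391.7 ≈ 125105 mi.

125105 mi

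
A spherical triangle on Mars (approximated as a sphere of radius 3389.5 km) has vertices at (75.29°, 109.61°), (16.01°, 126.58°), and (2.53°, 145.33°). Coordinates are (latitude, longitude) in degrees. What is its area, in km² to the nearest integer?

Side lengths (central angles): a = 0.3989, b = 1.3195, c = 1.0469 rad; semiperimeter s = 1.3827.
By l'Huilier's theorem, tan(E/4) = √[tan(s/2) tan((s−a)/2) tan((s−b)/2) tan((s−c)/2)], giving spherical excess E = 0.1947 rad.
Area = E·R² = 0.1947 × (3389.5)² ≈ 2237421 km².

2237421 km²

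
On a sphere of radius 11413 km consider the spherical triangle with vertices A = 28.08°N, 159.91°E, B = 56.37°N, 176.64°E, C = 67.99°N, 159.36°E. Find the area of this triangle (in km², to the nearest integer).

Side lengths (central angles): a = 0.2450, b = 0.6966, c = 0.5358 rad; semiperimeter s = 0.7387.
By l'Huilier's theorem, tan(E/4) = √[tan(s/2) tan((s−a)/2) tan((s−b)/2) tan((s−c)/2)], giving spherical excess E = 0.0578 rad.
Area = E·R² = 0.0578 × (11413)² ≈ 7532249 km².

7532249 km²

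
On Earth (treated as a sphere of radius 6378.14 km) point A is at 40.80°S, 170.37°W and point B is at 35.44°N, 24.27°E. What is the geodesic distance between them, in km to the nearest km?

18626 km

Let φ₁ = -0.7121 rad, φ₂ = 0.6185 rad, and Δλ = -2.8861 rad.
Haversine: a = sin²(Δφ/2) + cos φ₁ cos φ₂ sin²(Δλ/2) = 0.3811 + (0.7570)(0.8147)(0.9838) = 0.98780.
Central angle c = 2·arcsin(√a) = 2.92025 rad.
Distance = R·c = 6378.14 × 2.9203 ≈ 18626 km.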